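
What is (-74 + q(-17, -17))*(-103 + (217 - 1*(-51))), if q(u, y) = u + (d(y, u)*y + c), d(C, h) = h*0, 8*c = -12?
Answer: -30525/2 ≈ -15263.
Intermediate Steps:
c = -3/2 (c = (⅛)*(-12) = -3/2 ≈ -1.5000)
d(C, h) = 0
q(u, y) = -3/2 + u (q(u, y) = u + (0*y - 3/2) = u + (0 - 3/2) = u - 3/2 = -3/2 + u)
(-74 + q(-17, -17))*(-103 + (217 - 1*(-51))) = (-74 + (-3/2 - 17))*(-103 + (217 - 1*(-51))) = (-74 - 37/2)*(-103 + (217 + 51)) = -185*(-103 + 268)/2 = -185/2*165 = -30525/2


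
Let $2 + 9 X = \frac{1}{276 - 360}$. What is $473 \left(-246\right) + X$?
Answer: $- \frac{87966817}{756} \approx -1.1636 \cdot 10^{5}$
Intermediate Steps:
$X = - \frac{169}{756}$ ($X = - \frac{2}{9} + \frac{1}{9 \left(276 - 360\right)} = - \frac{2}{9} + \frac{1}{9 \left(-84\right)} = - \frac{2}{9} + \frac{1}{9} \left(- \frac{1}{84}\right) = - \frac{2}{9} - \frac{1}{756} = - \frac{169}{756} \approx -0.22355$)
$473 \left(-246\right) + X = 473 \left(-246\right) - \frac{169}{756} = -116358 - \frac{169}{756} = - \frac{87966817}{756}$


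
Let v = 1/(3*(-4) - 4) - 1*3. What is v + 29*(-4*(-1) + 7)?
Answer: 5055/16 ≈ 315.94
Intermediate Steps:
v = -49/16 (v = 1/(-12 - 4) - 3 = 1/(-16) - 3 = -1/16 - 3 = -49/16 ≈ -3.0625)
v + 29*(-4*(-1) + 7) = -49/16 + 29*(-4*(-1) + 7) = -49/16 + 29*(4 + 7) = -49/16 + 29*11 = -49/16 + 319 = 5055/16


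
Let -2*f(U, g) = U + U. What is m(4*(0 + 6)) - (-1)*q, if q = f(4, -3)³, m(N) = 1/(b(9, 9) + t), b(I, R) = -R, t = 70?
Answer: -3903/61 ≈ -63.984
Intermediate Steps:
f(U, g) = -U (f(U, g) = -(U + U)/2 = -U)
m(N) = 1/61 (m(N) = 1/(-1*9 + 70) = 1/(-9 + 70) = 1/61)
q = -64 (q = (-1*4)³ = (-4)³ = -64)
m(4*(0 + 6)) - (-1)*q = 1/61 - (-1)*(-64) = 1/61 - 1*64 = 1/61 - 64 = -3903/61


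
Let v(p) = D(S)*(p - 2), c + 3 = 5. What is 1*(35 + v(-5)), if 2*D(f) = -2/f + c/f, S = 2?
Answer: 35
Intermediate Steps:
c = 2 (c = -3 + 5 = 2)
D(f) = 0 (D(f) = (-2/f + 2/f)/2 = (½)*0 = 0)
v(p) = 0 (v(p) = 0*(p - 2) = 0*(-2 + p) = 0)
1*(35 + v(-5)) = 1*(35 + 0) = 1*35 = 35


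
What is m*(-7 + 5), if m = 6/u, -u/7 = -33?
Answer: -4/77 ≈ -0.051948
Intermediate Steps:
u = 231 (u = -7*(-33) = 231)
m = 2/77 (m = 6/231 = 6*(1/231) = 2/77 ≈ 0.025974)
m*(-7 + 5) = 2*(-7 + 5)/77 = (2/77)*(-2) = -4/77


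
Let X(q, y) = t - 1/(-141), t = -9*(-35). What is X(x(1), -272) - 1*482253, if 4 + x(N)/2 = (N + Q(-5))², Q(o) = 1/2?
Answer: -67953257/141 ≈ -4.8194e+5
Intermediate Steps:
Q(o) = ½ (Q(o) = 1*(½) = ½)
t = 315
x(N) = -8 + 2*(½ + N)² (x(N) = -8 + 2*(N + ½)² = -8 + 2*(½ + N)²)
X(q, y) = 44416/141 (X(q, y) = 315 - 1/(-141) = 315 - 1*(-1/141) = 315 + 1/141 = 44416/141)
X(x(1), -272) - 1*482253 = 44416/141 - 1*482253 = 44416/141 - 482253 = -67953257/141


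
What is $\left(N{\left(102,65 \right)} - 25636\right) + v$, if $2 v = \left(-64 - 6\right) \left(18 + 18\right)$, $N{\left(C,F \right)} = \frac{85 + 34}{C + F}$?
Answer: $- \frac{4491513}{167} \approx -26895.0$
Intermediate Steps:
$N{\left(C,F \right)} = \frac{119}{C + F}$
$v = -1260$ ($v = \frac{\left(-64 - 6\right) \left(18 + 18\right)}{2} = \frac{\left(-70\right) 36}{2} = \frac{1}{2} \left(-2520\right) = -1260$)
$\left(N{\left(102,65 \right)} - 25636\right) + v = \left(\frac{119}{102 + 65} - 25636\right) - 1260 = \left(\frac{119}{167} - 25636\right) - 1260 = - \frac{4281093}{167} - 1260 = - \frac{4491513}{167}$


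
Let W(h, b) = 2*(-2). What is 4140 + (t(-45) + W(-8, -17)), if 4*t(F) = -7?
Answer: 16537/4 ≈ 4134.3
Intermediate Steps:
t(F) = -7/4 (t(F) = (1/4)*(-7) = -7/4)
W(h, b) = -4
4140 + (t(-45) + W(-8, -17)) = 4140 + (-7/4 - 4) = 4140 - 23/4 = 16537/4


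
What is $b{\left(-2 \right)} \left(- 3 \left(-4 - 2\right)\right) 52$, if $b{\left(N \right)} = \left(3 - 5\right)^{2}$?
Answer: $3744$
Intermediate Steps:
$b{\left(N \right)} = 4$ ($b{\left(N \right)} = \left(3 - 5\right)^{2} = \left(-2\right)^{2} = 4$)
$b{\left(-2 \right)} \left(- 3 \left(-4 - 2\right)\right) 52 = 4 \left(- 3 \left(-4 - 2\right)\right) 52 = 4 \left(\left(-3\right) \left(-6\right)\right) 52 = 4 \cdot 18 \cdot 52 = 72 \cdot 52 = 3744$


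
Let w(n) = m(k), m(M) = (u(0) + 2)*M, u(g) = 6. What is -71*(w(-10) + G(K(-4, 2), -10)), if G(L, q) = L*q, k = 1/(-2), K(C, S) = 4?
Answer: 3124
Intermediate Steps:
k = -½ ≈ -0.50000
m(M) = 8*M (m(M) = (6 + 2)*M = 8*M)
w(n) = -4 (w(n) = 8*(-½) = -4)
-71*(w(-10) + G(K(-4, 2), -10)) = -71*(-4 + 4*(-10)) = -71*(-4 - 40) = -71*(-44) = 3124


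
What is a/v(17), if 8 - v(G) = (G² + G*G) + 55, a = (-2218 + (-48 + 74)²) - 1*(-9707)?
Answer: -1633/125 ≈ -13.064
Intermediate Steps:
a = 8165 (a = (-2218 + 26²) + 9707 = (-2218 + 676) + 9707 = -1542 + 9707 = 8165)
v(G) = -47 - 2*G² (v(G) = 8 - ((G² + G*G) + 55) = 8 - ((G² + G²) + 55) = 8 - (2*G² + 55) = 8 - (55 + 2*G²) = 8 + (-55 - 2*G²) = -47 - 2*G²)
a/v(17) = 8165/(-47 - 2*17²) = 8165/(-47 - 2*289) = 8165/(-47 - 578) = 8165/(-625) = 8165*(-1/625) = -1633/125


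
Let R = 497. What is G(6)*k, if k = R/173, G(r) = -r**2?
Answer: -17892/173 ≈ -103.42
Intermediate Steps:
k = 497/173 ≈ 2.8728
G(6)*k = -1*6**2*(497/173) = -1*36*(497/173) = -36*497/173 = -17892/173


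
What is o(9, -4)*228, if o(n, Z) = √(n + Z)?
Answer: 228*√5 ≈ 509.82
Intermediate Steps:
o(n, Z) = √(Z + n)
o(9, -4)*228 = √(-4 + 9)*228 = √5*228 = 228*√5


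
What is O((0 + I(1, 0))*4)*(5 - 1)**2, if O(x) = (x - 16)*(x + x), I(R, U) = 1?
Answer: -1536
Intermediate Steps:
O(x) = 2*x*(-16 + x) (O(x) = (-16 + x)*(2*x) = 2*x*(-16 + x))
O((0 + I(1, 0))*4)*(5 - 1)**2 = (2*((0 + 1)*4)*(-16 + (0 + 1)*4))*(5 - 1)**2 = (2*(1*4)*(-16 + 1*4))*4**2 = (2*4*(-16 + 4))*16 = (2*4*(-12))*16 = -96*16 = -1536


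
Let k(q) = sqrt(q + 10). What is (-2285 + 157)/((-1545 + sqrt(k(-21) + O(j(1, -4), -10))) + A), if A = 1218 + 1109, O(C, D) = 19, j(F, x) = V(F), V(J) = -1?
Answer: -2128/(782 + sqrt(19 + I*sqrt(11))) ≈ -2.7061 + 0.0013043*I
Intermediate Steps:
j(F, x) = -1
k(q) = sqrt(10 + q)
A = 2327
(-2285 + 157)/((-1545 + sqrt(k(-21) + O(j(1, -4), -10))) + A) = (-2285 + 157)/((-1545 + sqrt(sqrt(10 - 21) + 19)) + 2327) = -2128/((-1545 + sqrt(sqrt(-11) + 19)) + 2327) = -2128/((-1545 + sqrt(I*sqrt(11) + 19)) + 2327) = -2128/((-1545 + sqrt(19 + I*sqrt(11))) + 2327) = -2128/(782 + sqrt(19 + I*sqrt(11)))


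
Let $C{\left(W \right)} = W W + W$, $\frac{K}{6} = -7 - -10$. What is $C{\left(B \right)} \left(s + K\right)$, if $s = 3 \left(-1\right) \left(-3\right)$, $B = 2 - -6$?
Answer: $1944$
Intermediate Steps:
$B = 8$ ($B = 2 + 6 = 8$)
$s = 9$ ($s = \left(-3\right) \left(-3\right) = 9$)
$K = 18$ ($K = 6 \left(-7 - -10\right) = 6 \left(-7 + 10\right) = 6 \cdot 3 = 18$)
$C{\left(W \right)} = W + W^{2}$ ($C{\left(W \right)} = W^{2} + W = W + W^{2}$)
$C{\left(B \right)} \left(s + K\right) = 8 \left(1 + 8\right) \left(9 + 18\right) = 8 \cdot 9 \cdot 27 = 72 \cdot 27 = 1944$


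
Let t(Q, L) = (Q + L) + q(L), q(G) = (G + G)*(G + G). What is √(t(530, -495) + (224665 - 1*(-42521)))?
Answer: √1247321 ≈ 1116.8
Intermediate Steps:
q(G) = 4*G² (q(G) = (2*G)*(2*G) = 4*G²)
t(Q, L) = L + Q + 4*L² (t(Q, L) = (Q + L) + 4*L² = (L + Q) + 4*L² = L + Q + 4*L²)
√(t(530, -495) + (224665 - 1*(-42521))) = √((-495 + 530 + 4*(-495)²) + (224665 - 1*(-42521))) = √((-495 + 530 + 4*245025) + (224665 + 42521)) = √((-495 + 530 + 980100) + 267186) = √(980135 + 267186) = √1247321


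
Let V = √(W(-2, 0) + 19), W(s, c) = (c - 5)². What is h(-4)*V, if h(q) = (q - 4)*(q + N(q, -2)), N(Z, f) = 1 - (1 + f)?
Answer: 32*√11 ≈ 106.13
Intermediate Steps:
N(Z, f) = -f (N(Z, f) = 1 + (-1 - f) = -f)
W(s, c) = (-5 + c)²
h(q) = (-4 + q)*(2 + q) (h(q) = (q - 4)*(q - 1*(-2)) = (-4 + q)*(q + 2) = (-4 + q)*(2 + q))
V = 2*√11 (V = √((-5 + 0)² + 19) = √((-5)² + 19) = √(25 + 19) = √44 = 2*√11 ≈ 6.6332)
h(-4)*V = (-8 + (-4)² - 2*(-4))*(2*√11) = (-8 + 16 + 8)*(2*√11) = 16*(2*√11) = 32*√11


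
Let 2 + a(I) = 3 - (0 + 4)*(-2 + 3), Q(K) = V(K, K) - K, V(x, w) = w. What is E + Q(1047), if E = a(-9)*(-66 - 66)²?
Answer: -52272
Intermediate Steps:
Q(K) = 0 (Q(K) = K - K = 0)
a(I) = -3 (a(I) = -2 + (3 - (0 + 4)*(-2 + 3)) = -2 + (3 - 4) = -2 - 1 = -3)
E = -52272 (E = -3*(-66 - 66)² = -3*(-132)² = -3*17424 = -52272)
E + Q(1047) = -52272 + 0 = -52272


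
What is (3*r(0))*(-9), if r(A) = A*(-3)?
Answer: 0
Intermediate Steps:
r(A) = -3*A
(3*r(0))*(-9) = (3*(-3*0))*(-9) = (3*0)*(-9) = 0*(-9) = 0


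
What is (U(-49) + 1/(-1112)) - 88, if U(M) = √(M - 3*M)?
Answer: -97857/1112 + 7*√2 ≈ -78.101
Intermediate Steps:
U(M) = √2*√(-M) (U(M) = √(-2*M) = √2*√(-M))
(U(-49) + 1/(-1112)) - 88 = (√2*√(-1*(-49)) + 1/(-1112)) - 88 = (√2*√49 - 1/1112) - 88 = (√2*7 - 1/1112) - 88 = (7*√2 - 1/1112) - 88 = (-1/1112 + 7*√2) - 88 = -97857/1112 + 7*√2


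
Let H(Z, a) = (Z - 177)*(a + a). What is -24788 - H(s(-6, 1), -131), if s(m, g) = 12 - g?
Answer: -68280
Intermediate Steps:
H(Z, a) = 2*a*(-177 + Z) (H(Z, a) = (-177 + Z)*(2*a) = 2*a*(-177 + Z))
-24788 - H(s(-6, 1), -131) = -24788 - 2*(-131)*(-177 + (12 - 1*1)) = -24788 - 2*(-131)*(-177 + (12 - 1)) = -24788 - 2*(-131)*(-177 + 11) = -24788 - 2*(-131)*(-166) = -24788 - 1*43492 = -24788 - 43492 = -68280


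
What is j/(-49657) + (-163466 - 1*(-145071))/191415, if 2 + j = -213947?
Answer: 8007921464/1901018931 ≈ 4.2124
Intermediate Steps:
j = -213949 (j = -2 - 213947 = -213949)
j/(-49657) + (-163466 - 1*(-145071))/191415 = -213949/(-49657) + (-163466 - 1*(-145071))/191415 = -213949*(-1/49657) + (-163466 + 145071)*(1/191415) = 213949/49657 - 18395*1/191415 = 213949/49657 - 3679/38283 = 8007921464/1901018931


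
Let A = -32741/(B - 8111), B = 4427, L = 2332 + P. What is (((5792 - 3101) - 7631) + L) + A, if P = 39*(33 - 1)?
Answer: -4977499/3684 ≈ -1351.1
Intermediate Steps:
P = 1248 (P = 39*32 = 1248)
L = 3580 (L = 2332 + 1248 = 3580)
A = 32741/3684 (A = -32741/(4427 - 8111) = -32741/(-3684) = -32741*(-1/3684) = 32741/3684 ≈ 8.8873)
(((5792 - 3101) - 7631) + L) + A = (((5792 - 3101) - 7631) + 3580) + 32741/3684 = ((2691 - 7631) + 3580) + 32741/3684 = (-4940 + 3580) + 32741/3684 = -1360 + 32741/3684 = -4977499/3684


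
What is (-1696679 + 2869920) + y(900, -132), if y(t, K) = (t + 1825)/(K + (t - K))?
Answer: 42236785/36 ≈ 1.1732e+6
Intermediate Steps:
y(t, K) = (1825 + t)/t
(-1696679 + 2869920) + y(900, -132) = (-1696679 + 2869920) + (1825 + 900)/900 = 1173241 + (1/900)*2725 = 1173241 + 109/36 = 42236785/36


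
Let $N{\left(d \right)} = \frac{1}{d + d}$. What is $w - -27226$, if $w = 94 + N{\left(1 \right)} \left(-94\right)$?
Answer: $27273$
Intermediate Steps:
$N{\left(d \right)} = \frac{1}{2 d}$
$w = 47$ ($w = 94 + \frac{1}{2 \cdot 1} \left(-94\right) = 94 + \frac{1}{2} \cdot 1 \left(-94\right) = 94 + \frac{1}{2} \left(-94\right) = 94 - 47 = 47$)
$w - -27226 = 47 - -27226 = 47 + 27226 = 27273$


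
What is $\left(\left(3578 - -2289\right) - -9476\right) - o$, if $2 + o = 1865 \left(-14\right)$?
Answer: $41455$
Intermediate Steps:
$o = -26112$ ($o = -2 + 1865 \left(-14\right) = -2 - 26110 = -26112$)
$\left(\left(3578 - -2289\right) - -9476\right) - o = \left(\left(3578 - -2289\right) - -9476\right) - -26112 = \left(\left(3578 + 2289\right) + 9476\right) + 26112 = \left(5867 + 9476\right) + 26112 = 15343 + 26112 = 41455$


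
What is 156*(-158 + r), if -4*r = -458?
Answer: -6786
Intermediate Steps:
r = 229/2 (r = -1/4*(-458) = 229/2 ≈ 114.50)
156*(-158 + r) = 156*(-158 + 229/2) = 156*(-87/2) = -6786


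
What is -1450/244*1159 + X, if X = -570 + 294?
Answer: -14327/2 ≈ -7163.5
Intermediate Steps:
X = -276
-1450/244*1159 + X = -1450/244*1159 - 276 = -1450*1/244*1159 - 276 = -725/122*1159 - 276 = -13775/2 - 276 = -14327/2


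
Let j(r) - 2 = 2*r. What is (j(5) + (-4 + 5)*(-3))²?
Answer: 81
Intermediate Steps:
j(r) = 2 + 2*r
(j(5) + (-4 + 5)*(-3))² = ((2 + 2*5) + (-4 + 5)*(-3))² = ((2 + 10) + 1*(-3))² = (12 - 3)² = 9² = 81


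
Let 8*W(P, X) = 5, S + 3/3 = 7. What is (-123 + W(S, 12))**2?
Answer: 958441/64 ≈ 14976.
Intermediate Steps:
S = 6 (S = -1 + 7 = 6)
W(P, X) = 5/8 (W(P, X) = (1/8)*5 = 5/8)
(-123 + W(S, 12))**2 = (-123 + 5/8)**2 = (-979/8)**2 = 958441/64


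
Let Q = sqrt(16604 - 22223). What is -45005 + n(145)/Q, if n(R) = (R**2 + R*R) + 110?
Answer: -45005 - 42160*I*sqrt(5619)/5619 ≈ -45005.0 - 562.43*I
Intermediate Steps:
n(R) = 110 + 2*R**2 (n(R) = (R**2 + R**2) + 110 = 2*R**2 + 110 = 110 + 2*R**2)
Q = I*sqrt(5619) (Q = sqrt(-5619) = I*sqrt(5619) ≈ 74.96*I)
-45005 + n(145)/Q = -45005 + (110 + 2*145**2)/((I*sqrt(5619))) = -45005 + (110 + 2*21025)*(-I*sqrt(5619)/5619) = -45005 + (110 + 42050)*(-I*sqrt(5619)/5619) = -45005 + 42160*(-I*sqrt(5619)/5619) = -45005 - 42160*I*sqrt(5619)/5619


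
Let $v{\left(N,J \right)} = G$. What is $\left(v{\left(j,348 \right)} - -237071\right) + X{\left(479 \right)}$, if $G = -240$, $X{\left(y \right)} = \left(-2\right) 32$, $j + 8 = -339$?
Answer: $236767$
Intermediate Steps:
$j = -347$ ($j = -8 - 339 = -347$)
$X{\left(y \right)} = -64$
$v{\left(N,J \right)} = -240$
$\left(v{\left(j,348 \right)} - -237071\right) + X{\left(479 \right)} = \left(-240 - -237071\right) - 64 = \left(-240 + 237071\right) - 64 = 236831 - 64 = 236767$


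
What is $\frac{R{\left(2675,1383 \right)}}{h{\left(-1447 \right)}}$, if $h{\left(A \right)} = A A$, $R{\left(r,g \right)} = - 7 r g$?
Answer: $- \frac{25896675}{2093809} \approx -12.368$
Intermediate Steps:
$R{\left(r,g \right)} = - 7 g r$
$h{\left(A \right)} = A^{2}$
$\frac{R{\left(2675,1383 \right)}}{h{\left(-1447 \right)}} = \frac{\left(-7\right) 1383 \cdot 2675}{\left(-1447\right)^{2}} = - \frac{25896675}{2093809}$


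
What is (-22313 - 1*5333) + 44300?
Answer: 16654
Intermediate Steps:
(-22313 - 1*5333) + 44300 = (-22313 - 5333) + 44300 = -27646 + 44300 = 16654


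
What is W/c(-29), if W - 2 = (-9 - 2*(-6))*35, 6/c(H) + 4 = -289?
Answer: -31351/6 ≈ -5225.2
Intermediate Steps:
c(H) = -6/293 (c(H) = 6/(-4 - 289) = 6/(-293) = 6*(-1/293) = -6/293)
W = 107 (W = 2 + (-9 - 2*(-6))*35 = 2 + (-9 + 12)*35 = 2 + 3*35 = 2 + 105 = 107)
W/c(-29) = 107/(-6/293) = 107*(-293/6) = -31351/6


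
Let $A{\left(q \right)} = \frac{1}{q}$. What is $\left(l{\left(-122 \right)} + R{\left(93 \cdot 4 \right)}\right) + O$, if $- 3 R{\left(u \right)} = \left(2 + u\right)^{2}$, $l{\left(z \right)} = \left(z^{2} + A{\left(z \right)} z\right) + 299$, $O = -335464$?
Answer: $- \frac{1100716}{3} \approx -3.6691 \cdot 10^{5}$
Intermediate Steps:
$l{\left(z \right)} = 300 + z^{2}$ ($l{\left(z \right)} = \left(z^{2} + \frac{z}{z}\right) + 299 = \left(z^{2} + 1\right) + 299 = \left(1 + z^{2}\right) + 299 = 300 + z^{2}$)
$R{\left(u \right)} = - \frac{\left(2 + u\right)^{2}}{3}$
$\left(l{\left(-122 \right)} + R{\left(93 \cdot 4 \right)}\right) + O = \left(\left(300 + \left(-122\right)^{2}\right) - \frac{\left(2 + 93 \cdot 4\right)^{2}}{3}\right) - 335464 = \left(\left(300 + 14884\right) - \frac{\left(2 + 372\right)^{2}}{3}\right) - 335464 = \left(15184 - \frac{374^{2}}{3}\right) - 335464 = \left(15184 - \frac{139876}{3}\right) - 335464 = - \frac{94324}{3} - 335464 = - \frac{1100716}{3}$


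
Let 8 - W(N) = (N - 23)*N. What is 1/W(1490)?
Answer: -1/2185822 ≈ -4.5749e-7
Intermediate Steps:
W(N) = 8 - N*(-23 + N) (W(N) = 8 - (N - 23)*N = 8 - (-23 + N)*N = 8 - N*(-23 + N))
1/W(1490) = 1/(8 - 1*1490**2 + 23*1490) = 1/(8 - 1*2220100 + 34270) = 1/(8 - 2220100 + 34270) = 1/(-2185822) = -1/2185822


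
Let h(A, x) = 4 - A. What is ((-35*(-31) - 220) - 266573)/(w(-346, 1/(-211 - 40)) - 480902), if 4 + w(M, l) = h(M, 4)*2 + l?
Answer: 66692708/120531707 ≈ 0.55332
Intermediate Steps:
w(M, l) = 4 + l - 2*M (w(M, l) = -4 + ((4 - M)*2 + l) = -4 + ((8 - 2*M) + l) = -4 + (8 + l - 2*M) = 4 + l - 2*M)
((-35*(-31) - 220) - 266573)/(w(-346, 1/(-211 - 40)) - 480902) = ((-35*(-31) - 220) - 266573)/((4 + 1/(-211 - 40) - 2*(-346)) - 480902) = ((1085 - 220) - 266573)/((4 + 1/(-251) + 692) - 480902) = (865 - 266573)/((4 - 1/251 + 692) - 480902) = -265708/(174695/251 - 480902) = -265708/(-120531707/251) = -265708*(-251/120531707) = 66692708/120531707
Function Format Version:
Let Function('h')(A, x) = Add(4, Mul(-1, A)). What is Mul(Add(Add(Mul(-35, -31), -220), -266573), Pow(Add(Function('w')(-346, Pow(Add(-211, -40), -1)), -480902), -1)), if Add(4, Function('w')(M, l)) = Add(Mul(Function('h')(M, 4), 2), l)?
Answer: Rational(66692708, 120531707) ≈ 0.55332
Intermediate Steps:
Function('w')(M, l) = Add(4, l, Mul(-2, M)) (Function('w')(M, l) = Add(-4, Add(Mul(Add(4, Mul(-1, M)), 2), l)) = Add(-4, Add(Add(8, Mul(-2, M)), l)) = Add(-4, Add(8, l, Mul(-2, M))) = Add(4, l, Mul(-2, M)))
Mul(Add(Add(Mul(-35, -31), -220), -266573), Pow(Add(Function('w')(-346, Pow(Add(-211, -40), -1)), -480902), -1)) = Mul(Add(Add(Mul(-35, -31), -220), -266573), Pow(Add(Add(4, Pow(Add(-211, -40), -1), Mul(-2, -346)), -480902), -1)) = Mul(Add(Add(1085, -220), -266573), Pow(Add(Add(4, Pow(-251, -1), 692), -480902), -1)) = Mul(Add(865, -266573), Pow(Add(Add(4, Rational(-1, 251), 692), -480902), -1)) = Mul(-265708, Pow(Add(Rational(174695, 251), -480902), -1)) = Mul(-265708, Pow(Rational(-120531707, 251), -1)) = Mul(-265708, Rational(-251, 120531707)) = Rational(66692708, 120531707)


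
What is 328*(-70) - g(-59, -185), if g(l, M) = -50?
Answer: -22910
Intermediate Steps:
328*(-70) - g(-59, -185) = 328*(-70) - 1*(-50) = -22960 + 50 = -22910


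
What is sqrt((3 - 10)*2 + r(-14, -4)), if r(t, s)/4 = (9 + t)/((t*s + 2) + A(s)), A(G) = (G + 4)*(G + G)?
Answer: 4*I*sqrt(754)/29 ≈ 3.7875*I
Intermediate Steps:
A(G) = 2*G*(4 + G) (A(G) = (4 + G)*(2*G) = 2*G*(4 + G))
r(t, s) = 4*(9 + t)/(2 + s*t + 2*s*(4 + s)) (r(t, s) = 4*((9 + t)/((t*s + 2) + 2*s*(4 + s))) = 4*((9 + t)/((s*t + 2) + 2*s*(4 + s))) = 4*((9 + t)/((2 + s*t) + 2*s*(4 + s))) = 4*((9 + t)/(2 + s*t + 2*s*(4 + s))) = 4*(9 + t)/(2 + s*t + 2*s*(4 + s)))
sqrt((3 - 10)*2 + r(-14, -4)) = sqrt((3 - 10)*2 + 4*(9 - 14)/(2 - 4*(-14) + 2*(-4)*(4 - 4))) = sqrt(-7*2 + 4*(-5)/(2 + 56 + 2*(-4)*0)) = sqrt(-14 + 4*(-5)/(2 + 56 + 0)) = sqrt(-14 + 4*(-5)/58) = sqrt(-14 + 4*(1/58)*(-5)) = sqrt(-14 - 10/29) = sqrt(-416/29) = 4*I*sqrt(754)/29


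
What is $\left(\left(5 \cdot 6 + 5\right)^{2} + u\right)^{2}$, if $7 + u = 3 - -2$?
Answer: $1495729$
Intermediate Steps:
$u = -2$ ($u = -7 + \left(3 - -2\right) = -7 + \left(3 + 2\right) = -7 + 5 = -2$)
$\left(\left(5 \cdot 6 + 5\right)^{2} + u\right)^{2} = \left(\left(5 \cdot 6 + 5\right)^{2} - 2\right)^{2} = \left(\left(30 + 5\right)^{2} - 2\right)^{2} = \left(35^{2} - 2\right)^{2} = \left(1225 - 2\right)^{2} = 1223^{2} = 1495729$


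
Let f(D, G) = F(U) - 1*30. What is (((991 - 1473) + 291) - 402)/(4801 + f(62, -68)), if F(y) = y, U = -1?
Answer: -593/4770 ≈ -0.12432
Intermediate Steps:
f(D, G) = -31 (f(D, G) = -1 - 1*30 = -1 - 30 = -31)
(((991 - 1473) + 291) - 402)/(4801 + f(62, -68)) = (((991 - 1473) + 291) - 402)/(4801 - 31) = ((-482 + 291) - 402)/4770 = (-191 - 402)*(1/4770) = -593*1/4770 = -593/4770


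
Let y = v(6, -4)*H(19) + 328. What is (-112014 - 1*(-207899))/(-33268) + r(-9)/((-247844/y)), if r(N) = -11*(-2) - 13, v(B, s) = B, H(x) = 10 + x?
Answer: -5978706691/2061318548 ≈ -2.9004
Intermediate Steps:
r(N) = 9 (r(N) = 22 - 13 = 9)
y = 502 (y = 6*(10 + 19) + 328 = 6*29 + 328 = 174 + 328 = 502)
(-112014 - 1*(-207899))/(-33268) + r(-9)/((-247844/y)) = (-112014 - 1*(-207899))/(-33268) + 9/((-247844/502)) = (-112014 + 207899)*(-1/33268) + 9/((-247844*1/502)) = 95885*(-1/33268) + 9/(-123922/251) = -95885/33268 + 9*(-251/123922) = -95885/33268 - 2259/123922 = -5978706691/2061318548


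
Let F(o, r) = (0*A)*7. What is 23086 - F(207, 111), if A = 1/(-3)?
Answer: 23086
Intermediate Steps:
A = -⅓ ≈ -0.33333
F(o, r) = 0 (F(o, r) = (0*(-⅓))*7 = 0*7 = 0)
23086 - F(207, 111) = 23086 - 1*0 = 23086 + 0 = 23086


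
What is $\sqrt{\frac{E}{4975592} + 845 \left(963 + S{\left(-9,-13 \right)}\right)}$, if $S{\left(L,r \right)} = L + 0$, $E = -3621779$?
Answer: $\frac{\sqrt{4989238005356731538}}{2487796} \approx 897.85$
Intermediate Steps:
$S{\left(L,r \right)} = L$
$\sqrt{\frac{E}{4975592} + 845 \left(963 + S{\left(-9,-13 \right)}\right)} = \sqrt{- \frac{3621779}{4975592} + 845 \left(963 - 9\right)} = \sqrt{\left(-3621779\right) \frac{1}{4975592} + 845 \cdot 954} = \sqrt{- \frac{3621779}{4975592} + 806130} = \sqrt{\frac{4010970357181}{4975592}} = \frac{\sqrt{4989238005356731538}}{2487796}$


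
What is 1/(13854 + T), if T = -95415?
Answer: -1/81561 ≈ -1.2261e-5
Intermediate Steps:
1/(13854 + T) = 1/(13854 - 95415) = 1/(-81561) = -1/81561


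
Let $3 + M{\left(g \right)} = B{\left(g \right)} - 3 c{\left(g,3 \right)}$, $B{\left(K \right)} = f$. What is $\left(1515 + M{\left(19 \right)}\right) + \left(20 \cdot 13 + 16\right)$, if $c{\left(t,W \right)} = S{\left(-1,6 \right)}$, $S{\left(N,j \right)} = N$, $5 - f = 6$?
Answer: $1790$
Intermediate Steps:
$f = -1$ ($f = 5 - 6 = -1$)
$c{\left(t,W \right)} = -1$
$B{\left(K \right)} = -1$
$M{\left(g \right)} = -1$ ($M{\left(g \right)} = -3 - -2 = -3 + \left(-1 + 3\right) = -3 + 2 = -1$)
$\left(1515 + M{\left(19 \right)}\right) + \left(20 \cdot 13 + 16\right) = \left(1515 - 1\right) + \left(20 \cdot 13 + 16\right) = 1514 + \left(260 + 16\right) = 1514 + 276 = 1790$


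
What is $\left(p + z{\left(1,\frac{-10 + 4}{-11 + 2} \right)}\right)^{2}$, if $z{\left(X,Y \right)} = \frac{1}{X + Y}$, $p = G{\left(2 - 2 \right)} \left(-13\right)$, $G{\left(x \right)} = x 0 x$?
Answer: $\frac{9}{25} \approx 0.36$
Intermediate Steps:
$G{\left(x \right)} = 0$ ($G{\left(x \right)} = 0 x = 0$)
$p = 0$ ($p = 0 \left(-13\right) = 0$)
$\left(p + z{\left(1,\frac{-10 + 4}{-11 + 2} \right)}\right)^{2} = \left(0 + \frac{1}{1 + \frac{-10 + 4}{-11 + 2}}\right)^{2} = \left(0 + \frac{1}{1 - \frac{6}{-9}}\right)^{2} = \left(0 + \frac{1}{1 - - \frac{2}{3}}\right)^{2} = \left(0 + \frac{1}{1 + \frac{2}{3}}\right)^{2} = \left(0 + \frac{1}{\frac{5}{3}}\right)^{2} = \left(0 + \frac{3}{5}\right)^{2} = \left(\frac{3}{5}\right)^{2} = \frac{9}{25}$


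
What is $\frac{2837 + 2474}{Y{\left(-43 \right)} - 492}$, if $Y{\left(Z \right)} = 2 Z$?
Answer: $- \frac{5311}{578} \approx -9.1886$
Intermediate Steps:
$\frac{2837 + 2474}{Y{\left(-43 \right)} - 492} = \frac{2837 + 2474}{2 \left(-43\right) - 492} = \frac{5311}{-86 - 492} = \frac{5311}{-578} = 5311 \left(- \frac{1}{578}\right) = - \frac{5311}{578}$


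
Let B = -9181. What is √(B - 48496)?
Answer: I*√57677 ≈ 240.16*I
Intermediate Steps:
√(B - 48496) = √(-9181 - 48496) = √(-57677) = I*√57677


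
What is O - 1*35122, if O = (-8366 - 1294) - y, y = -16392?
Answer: -28390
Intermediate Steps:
O = 6732 (O = (-8366 - 1294) - 1*(-16392) = -9660 + 16392 = 6732)
O - 1*35122 = 6732 - 1*35122 = 6732 - 35122 = -28390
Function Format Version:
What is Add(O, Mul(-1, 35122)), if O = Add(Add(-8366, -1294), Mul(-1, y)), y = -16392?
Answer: -28390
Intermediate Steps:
O = 6732 (O = Add(Add(-8366, -1294), Mul(-1, -16392)) = Add(-9660, 16392) = 6732)
Add(O, Mul(-1, 35122)) = Add(6732, Mul(-1, 35122)) = Add(6732, -35122) = -28390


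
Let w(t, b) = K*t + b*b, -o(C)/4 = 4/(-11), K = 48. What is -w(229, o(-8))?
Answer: -1330288/121 ≈ -10994.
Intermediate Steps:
o(C) = 16/11 (o(C) = -16/(-11) = -16*(-1)/11 = -4*(-4/11) = 16/11)
w(t, b) = b² + 48*t (w(t, b) = 48*t + b*b = 48*t + b² = b² + 48*t)
-w(229, o(-8)) = -((16/11)² + 48*229) = -(256/121 + 10992) = -1*1330288/121 = -1330288/121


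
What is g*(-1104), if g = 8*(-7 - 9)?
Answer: 141312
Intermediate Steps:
g = -128 (g = 8*(-16) = -128)
g*(-1104) = -128*(-1104) = 141312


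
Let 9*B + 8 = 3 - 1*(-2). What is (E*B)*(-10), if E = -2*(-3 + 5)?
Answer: -40/3 ≈ -13.333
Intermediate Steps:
B = -1/3 (B = -8/9 + (3 - 1*(-2))/9 = -8/9 + (3 + 2)/9 = -8/9 + (1/9)*5 = -8/9 + 5/9 = -1/3 ≈ -0.33333)
E = -4 (E = -2*2 = -4)
(E*B)*(-10) = -4*(-1/3)*(-10) = (4/3)*(-10) = -40/3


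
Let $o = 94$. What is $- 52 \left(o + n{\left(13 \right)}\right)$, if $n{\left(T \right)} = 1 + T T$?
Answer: $-13728$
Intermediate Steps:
$n{\left(T \right)} = 1 + T^{2}$
$- 52 \left(o + n{\left(13 \right)}\right) = - 52 \left(94 + \left(1 + 13^{2}\right)\right) = - 52 \left(94 + \left(1 + 169\right)\right) = - 52 \left(94 + 170\right) = \left(-52\right) 264 = -13728$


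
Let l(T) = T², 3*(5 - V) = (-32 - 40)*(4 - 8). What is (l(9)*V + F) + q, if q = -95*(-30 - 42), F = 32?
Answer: -499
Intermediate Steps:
V = -91 (V = 5 - (-32 - 40)*(4 - 8)/3 = 5 - (-24)*(-4) = 5 - ⅓*288 = 5 - 96 = -91)
q = 6840 (q = -95*(-72) = 6840)
(l(9)*V + F) + q = (9²*(-91) + 32) + 6840 = (81*(-91) + 32) + 6840 = (-7371 + 32) + 6840 = -7339 + 6840 = -499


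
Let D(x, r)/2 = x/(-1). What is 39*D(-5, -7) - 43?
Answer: 347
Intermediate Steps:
D(x, r) = -2*x (D(x, r) = 2*(x/(-1)) = 2*(x*(-1)) = 2*(-x) = -2*x)
39*D(-5, -7) - 43 = 39*(-2*(-5)) - 43 = 39*10 - 43 = 390 - 43 = 347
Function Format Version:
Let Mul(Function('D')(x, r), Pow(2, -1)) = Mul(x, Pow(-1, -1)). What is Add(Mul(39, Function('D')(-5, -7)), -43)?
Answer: 347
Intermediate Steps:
Function('D')(x, r) = Mul(-2, x) (Function('D')(x, r) = Mul(2, Mul(x, Pow(-1, -1))) = Mul(2, Mul(x, -1)) = Mul(2, Mul(-1, x)) = Mul(-2, x))
Add(Mul(39, Function('D')(-5, -7)), -43) = Add(Mul(39, Mul(-2, -5)), -43) = Add(Mul(39, 10), -43) = Add(390, -43) = 347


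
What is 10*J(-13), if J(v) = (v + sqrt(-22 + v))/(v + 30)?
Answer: -130/17 + 10*I*sqrt(35)/17 ≈ -7.6471 + 3.48*I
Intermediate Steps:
J(v) = (v + sqrt(-22 + v))/(30 + v)
10*J(-13) = 10*((-13 + sqrt(-22 - 13))/(30 - 13)) = 10*((-13 + sqrt(-35))/17) = 10*((-13 + I*sqrt(35))/17) = 10*(-13/17 + I*sqrt(35)/17) = -130/17 + 10*I*sqrt(35)/17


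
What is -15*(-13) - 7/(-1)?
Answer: 202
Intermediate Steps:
-15*(-13) - 7/(-1) = 195 - 7*(-1) = 195 + 7 = 202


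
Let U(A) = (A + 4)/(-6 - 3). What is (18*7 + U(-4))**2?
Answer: 15876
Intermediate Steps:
U(A) = -4/9 - A/9 (U(A) = (4 + A)/(-9) = (4 + A)*(-1/9) = -4/9 - A/9)
(18*7 + U(-4))**2 = (18*7 + (-4/9 - 1/9*(-4)))**2 = (126 + (-4/9 + 4/9))**2 = (126 + 0)**2 = 126**2 = 15876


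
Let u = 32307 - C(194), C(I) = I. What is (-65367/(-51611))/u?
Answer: 65367/1657384043 ≈ 3.9440e-5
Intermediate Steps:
u = 32113 (u = 32307 - 1*194 = 32307 - 194 = 32113)
(-65367/(-51611))/u = -65367/(-51611)/32113 = -65367*(-1/51611)*(1/32113) = (65367/51611)*(1/32113) = 65367/1657384043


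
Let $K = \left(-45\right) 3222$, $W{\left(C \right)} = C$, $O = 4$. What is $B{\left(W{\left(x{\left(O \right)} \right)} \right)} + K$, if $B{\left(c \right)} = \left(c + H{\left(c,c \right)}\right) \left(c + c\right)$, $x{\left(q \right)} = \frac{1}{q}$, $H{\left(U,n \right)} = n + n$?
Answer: $- \frac{1159917}{8} \approx -1.4499 \cdot 10^{5}$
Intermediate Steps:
$H{\left(U,n \right)} = 2 n$
$B{\left(c \right)} = 6 c^{2}$ ($B{\left(c \right)} = \left(c + 2 c\right) \left(c + c\right) = 3 c 2 c = 6 c^{2}$)
$K = -144990$
$B{\left(W{\left(x{\left(O \right)} \right)} \right)} + K = 6 \left(\frac{1}{4}\right)^{2} - 144990 = \frac{6}{16} - 144990 = 6 \cdot \frac{1}{16} - 144990 = \frac{3}{8} - 144990 = - \frac{1159917}{8}$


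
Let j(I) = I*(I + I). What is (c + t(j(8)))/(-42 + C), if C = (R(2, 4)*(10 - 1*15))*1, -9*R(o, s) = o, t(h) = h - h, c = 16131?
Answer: -145179/368 ≈ -394.51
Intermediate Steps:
j(I) = 2*I² (j(I) = I*(2*I) = 2*I²)
t(h) = 0
R(o, s) = -o/9
C = 10/9 (C = ((-⅑*2)*(10 - 1*15))*1 = -2*(10 - 15)/9*1 = -2/9*(-5)*1 = (10/9)*1 = 10/9 ≈ 1.1111)
(c + t(j(8)))/(-42 + C) = (16131 + 0)/(-42 + 10/9) = 16131/(-368/9) = 16131*(-9/368) = -145179/368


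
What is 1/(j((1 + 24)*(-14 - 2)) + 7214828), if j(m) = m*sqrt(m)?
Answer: 1803707/13013451767396 + 500*I/3253362941849 ≈ 1.386e-7 + 1.5369e-10*I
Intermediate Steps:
j(m) = m**(3/2)
1/(j((1 + 24)*(-14 - 2)) + 7214828) = 1/(((1 + 24)*(-14 - 2))**(3/2) + 7214828) = 1/((25*(-16))**(3/2) + 7214828) = 1/((-400)**(3/2) + 7214828) = 1/(-8000*I + 7214828) = 1/(7214828 - 8000*I) = (7214828 + 8000*I)/52053807069584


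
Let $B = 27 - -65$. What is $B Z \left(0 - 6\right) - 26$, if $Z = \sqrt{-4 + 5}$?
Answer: $-578$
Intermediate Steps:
$Z = 1$ ($Z = \sqrt{1} = 1$)
$B = 92$ ($B = 27 + 65 = 92$)
$B Z \left(0 - 6\right) - 26 = 92 \cdot 1 \left(0 - 6\right) - 26 = 92 \cdot 1 \left(-6\right) - 26 = 92 \left(-6\right) - 26 = -552 - 26 = -578$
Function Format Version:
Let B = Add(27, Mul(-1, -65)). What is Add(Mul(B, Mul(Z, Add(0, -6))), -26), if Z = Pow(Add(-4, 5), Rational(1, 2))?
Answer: -578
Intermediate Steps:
Z = 1 (Z = Pow(1, Rational(1, 2)) = 1)
B = 92 (B = Add(27, 65) = 92)
Add(Mul(B, Mul(Z, Add(0, -6))), -26) = Add(Mul(92, Mul(1, Add(0, -6))), -26) = Add(Mul(92, Mul(1, -6)), -26) = Add(Mul(92, -6), -26) = Add(-552, -26) = -578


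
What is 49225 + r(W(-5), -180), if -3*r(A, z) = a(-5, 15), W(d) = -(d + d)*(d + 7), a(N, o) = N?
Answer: 147680/3 ≈ 49227.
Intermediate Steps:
W(d) = -2*d*(7 + d)
r(A, z) = 5/3 (r(A, z) = -1/3*(-5) = 5/3)
49225 + r(W(-5), -180) = 49225 + 5/3 = 147680/3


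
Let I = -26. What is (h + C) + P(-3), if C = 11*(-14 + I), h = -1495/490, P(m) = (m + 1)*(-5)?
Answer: -42439/98 ≈ -433.05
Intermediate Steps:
P(m) = -5 - 5*m (P(m) = (1 + m)*(-5) = -5 - 5*m)
h = -299/98 (h = -1495*1/490 = -299/98 ≈ -3.0510)
C = -440 (C = 11*(-14 - 26) = 11*(-40) = -440)
(h + C) + P(-3) = (-299/98 - 440) + (-5 - 5*(-3)) = -43419/98 + (-5 + 15) = -43419/98 + 10 = -42439/98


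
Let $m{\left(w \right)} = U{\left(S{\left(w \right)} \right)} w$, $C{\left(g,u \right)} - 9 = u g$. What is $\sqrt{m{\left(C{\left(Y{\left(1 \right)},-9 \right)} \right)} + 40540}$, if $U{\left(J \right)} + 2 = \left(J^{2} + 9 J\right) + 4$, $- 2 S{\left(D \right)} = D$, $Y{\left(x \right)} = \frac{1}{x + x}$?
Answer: $\frac{\sqrt{2590762}}{8} \approx 201.2$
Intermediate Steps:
$Y{\left(x \right)} = \frac{1}{2 x}$
$S{\left(D \right)} = - \frac{D}{2}$
$U{\left(J \right)} = 2 + J^{2} + 9 J$ ($U{\left(J \right)} = -2 + \left(\left(J^{2} + 9 J\right) + 4\right) = -2 + \left(4 + J^{2} + 9 J\right) = 2 + J^{2} + 9 J$)
$C{\left(g,u \right)} = 9 + g u$ ($C{\left(g,u \right)} = 9 + u g = 9 + g u$)
$m{\left(w \right)} = w \left(2 - \frac{9 w}{2} + \frac{w^{2}}{4}\right)$ ($m{\left(w \right)} = \left(2 + \left(- \frac{w}{2}\right)^{2} + 9 \left(- \frac{w}{2}\right)\right) w = \left(2 + \frac{w^{2}}{4} - \frac{9 w}{2}\right) w = \left(2 - \frac{9 w}{2} + \frac{w^{2}}{4}\right) w = w \left(2 - \frac{9 w}{2} + \frac{w^{2}}{4}\right)$)
$\sqrt{m{\left(C{\left(Y{\left(1 \right)},-9 \right)} \right)} + 40540} = \sqrt{\frac{\left(9 + \frac{1}{2 \cdot 1} \left(-9\right)\right) \left(8 + \left(9 + \frac{1}{2 \cdot 1} \left(-9\right)\right)^{2} - 18 \left(9 + \frac{1}{2 \cdot 1} \left(-9\right)\right)\right)}{4} + 40540} = \sqrt{\frac{\left(9 + \frac{1}{2} \cdot 1 \left(-9\right)\right) \left(8 + \left(9 + \frac{1}{2} \cdot 1 \left(-9\right)\right)^{2} - 18 \left(9 + \frac{1}{2} \cdot 1 \left(-9\right)\right)\right)}{4} + 40540} = \sqrt{\frac{\left(9 + \frac{1}{2} \left(-9\right)\right) \left(8 + \left(9 + \frac{1}{2} \left(-9\right)\right)^{2} - 18 \left(9 + \frac{1}{2} \left(-9\right)\right)\right)}{4} + 40540} = \sqrt{\frac{\left(9 - \frac{9}{2}\right) \left(8 + \left(9 - \frac{9}{2}\right)^{2} - 18 \left(9 - \frac{9}{2}\right)\right)}{4} + 40540} = \sqrt{\frac{1}{4} \cdot \frac{9}{2} \left(8 + \left(\frac{9}{2}\right)^{2} - 81\right) + 40540} = \sqrt{\frac{1}{4} \cdot \frac{9}{2} \left(8 + \frac{81}{4} - 81\right) + 40540} = \sqrt{\frac{1}{4} \cdot \frac{9}{2} \left(- \frac{211}{4}\right) + 40540} = \sqrt{- \frac{1899}{32} + 40540} = \sqrt{\frac{1295381}{32}} = \frac{\sqrt{2590762}}{8}$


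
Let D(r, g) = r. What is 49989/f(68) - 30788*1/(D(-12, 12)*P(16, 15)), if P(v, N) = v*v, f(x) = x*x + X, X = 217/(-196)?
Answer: 690423611/33136896 ≈ 20.835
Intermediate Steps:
X = -31/28 (X = 217*(-1/196) = -31/28 ≈ -1.1071)
f(x) = -31/28 + x² (f(x) = x*x - 31/28 = x² - 31/28 = -31/28 + x²)
P(v, N) = v²
49989/f(68) - 30788*1/(D(-12, 12)*P(16, 15)) = 49989/(-31/28 + 68²) - 30788/((-12*16²)) = 49989/(-31/28 + 4624) - 30788/((-12*256)) = 49989/(129441/28) - 30788/(-3072) = 49989*(28/129441) - 30788*(-1/3072) = 466564/43147 + 7697/768 = 690423611/33136896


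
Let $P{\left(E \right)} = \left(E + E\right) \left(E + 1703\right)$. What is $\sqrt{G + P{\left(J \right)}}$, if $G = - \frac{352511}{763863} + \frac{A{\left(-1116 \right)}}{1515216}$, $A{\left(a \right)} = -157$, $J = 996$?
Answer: $\frac{\sqrt{50016089433140137321654164879}}{96451453284} \approx 2318.7$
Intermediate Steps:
$P{\left(E \right)} = 2 E \left(1703 + E\right)$
$G = - \frac{178083411289}{385805813136}$ ($G = - \frac{352511}{763863} - \frac{157}{1515216} = - \frac{178083411289}{385805813136} \approx -0.46159$)
$\sqrt{G + P{\left(J \right)}} = \sqrt{- \frac{178083411289}{385805813136} + 2 \cdot 996 \left(1703 + 996\right)} = \sqrt{- \frac{178083411289}{385805813136} + 2 \cdot 996 \cdot 2699} = \sqrt{- \frac{178083411289}{385805813136} + 5376408} = \sqrt{\frac{2074249282107484199}{385805813136}} = \frac{\sqrt{50016089433140137321654164879}}{96451453284}$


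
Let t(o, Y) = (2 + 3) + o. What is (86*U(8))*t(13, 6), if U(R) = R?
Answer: 12384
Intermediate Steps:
t(o, Y) = 5 + o
(86*U(8))*t(13, 6) = (86*8)*(5 + 13) = 688*18 = 12384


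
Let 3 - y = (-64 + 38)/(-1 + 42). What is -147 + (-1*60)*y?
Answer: -14967/41 ≈ -365.05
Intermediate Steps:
y = 149/41 (y = 3 - (-64 + 38)/(-1 + 42) = 3 - (-26)/41 = 3 - 1*(-26/41) = 3 + 26/41 = 149/41 ≈ 3.6341)
-147 + (-1*60)*y = -147 - 1*60*(149/41) = -147 - 60*149/41 = -147 - 8940/41 = -14967/41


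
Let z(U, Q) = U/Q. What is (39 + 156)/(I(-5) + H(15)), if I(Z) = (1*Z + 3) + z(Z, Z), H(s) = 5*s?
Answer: 195/74 ≈ 2.6351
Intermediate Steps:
I(Z) = 4 + Z (I(Z) = (1*Z + 3) + Z/Z = (Z + 3) + 1 = (3 + Z) + 1 = 4 + Z)
(39 + 156)/(I(-5) + H(15)) = (39 + 156)/((4 - 5) + 5*15) = 195/(-1 + 75) = 195/74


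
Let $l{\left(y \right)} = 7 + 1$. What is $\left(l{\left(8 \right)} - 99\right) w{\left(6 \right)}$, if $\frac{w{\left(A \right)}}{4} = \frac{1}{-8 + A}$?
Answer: $182$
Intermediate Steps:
$l{\left(y \right)} = 8$
$w{\left(A \right)} = \frac{4}{-8 + A}$
$\left(l{\left(8 \right)} - 99\right) w{\left(6 \right)} = \left(8 - 99\right) \frac{4}{-8 + 6} = - 91 \frac{4}{-2} = - 91 \cdot 4 \left(- \frac{1}{2}\right) = \left(-91\right) \left(-2\right) = 182$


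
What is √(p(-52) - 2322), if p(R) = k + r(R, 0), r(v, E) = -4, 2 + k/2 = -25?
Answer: 2*I*√595 ≈ 48.785*I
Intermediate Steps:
k = -54 (k = -4 + 2*(-25) = -4 - 50 = -54)
p(R) = -58 (p(R) = -54 - 4 = -58)
√(p(-52) - 2322) = √(-58 - 2322) = √(-2380) = 2*I*√595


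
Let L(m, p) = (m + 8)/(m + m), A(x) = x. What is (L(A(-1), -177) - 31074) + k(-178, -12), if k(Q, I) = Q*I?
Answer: -57883/2 ≈ -28942.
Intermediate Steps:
L(m, p) = (8 + m)/(2*m) (L(m, p) = (8 + m)/((2*m)) = (8 + m)*(1/(2*m)) = (8 + m)/(2*m))
k(Q, I) = I*Q
(L(A(-1), -177) - 31074) + k(-178, -12) = ((½)*(8 - 1)/(-1) - 31074) - 12*(-178) = ((½)*(-1)*7 - 31074) + 2136 = (-7/2 - 31074) + 2136 = -62155/2 + 2136 = -57883/2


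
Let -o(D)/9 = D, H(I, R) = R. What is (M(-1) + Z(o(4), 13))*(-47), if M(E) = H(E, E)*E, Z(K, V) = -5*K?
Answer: -8507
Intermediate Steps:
o(D) = -9*D
M(E) = E² (M(E) = E*E = E²)
(M(-1) + Z(o(4), 13))*(-47) = ((-1)² - (-45)*4)*(-47) = (1 - 5*(-36))*(-47) = (1 + 180)*(-47) = 181*(-47) = -8507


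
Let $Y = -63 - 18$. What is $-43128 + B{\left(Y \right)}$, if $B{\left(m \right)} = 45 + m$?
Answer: $-43164$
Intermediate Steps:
$Y = -81$
$-43128 + B{\left(Y \right)} = -43128 + \left(45 - 81\right) = -43128 - 36 = -43164$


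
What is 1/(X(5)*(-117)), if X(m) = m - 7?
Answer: 1/234 ≈ 0.0042735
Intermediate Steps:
X(m) = -7 + m
1/(X(5)*(-117)) = 1/((-7 + 5)*(-117)) = 1/(-2*(-117)) = 1/234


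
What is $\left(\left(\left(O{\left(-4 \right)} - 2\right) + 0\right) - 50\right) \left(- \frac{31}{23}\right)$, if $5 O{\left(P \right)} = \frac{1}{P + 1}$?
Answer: $\frac{24211}{345} \approx 70.177$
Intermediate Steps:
$O{\left(P \right)} = \frac{1}{5 \left(1 + P\right)}$ ($O{\left(P \right)} = \frac{1}{5 \left(P + 1\right)} = \frac{1}{5 \left(1 + P\right)}$)
$\left(\left(\left(O{\left(-4 \right)} - 2\right) + 0\right) - 50\right) \left(- \frac{31}{23}\right) = \left(\left(\left(\frac{1}{5 \left(1 - 4\right)} - 2\right) + 0\right) - 50\right) \left(- \frac{31}{23}\right) = \left(\left(\left(\frac{1}{5 \left(-3\right)} - 2\right) + 0\right) - 50\right) \left(\left(-31\right) \frac{1}{23}\right) = \left(\left(\left(\frac{1}{5} \left(- \frac{1}{3}\right) - 2\right) + 0\right) - 50\right) \left(- \frac{31}{23}\right) = \left(\left(\left(- \frac{1}{15} - 2\right) + 0\right) - 50\right) \left(- \frac{31}{23}\right) = \left(\left(- \frac{31}{15} + 0\right) - 50\right) \left(- \frac{31}{23}\right) = \left(- \frac{31}{15} - 50\right) \left(- \frac{31}{23}\right) = \left(- \frac{781}{15}\right) \left(- \frac{31}{23}\right) = \frac{24211}{345}$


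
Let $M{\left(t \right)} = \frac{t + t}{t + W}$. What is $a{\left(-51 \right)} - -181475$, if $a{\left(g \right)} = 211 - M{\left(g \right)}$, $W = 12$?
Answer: $\frac{2361884}{13} \approx 1.8168 \cdot 10^{5}$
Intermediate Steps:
$M{\left(t \right)} = \frac{2 t}{12 + t}$ ($M{\left(t \right)} = \frac{t + t}{t + 12} = \frac{2 t}{12 + t}$)
$a{\left(g \right)} = 211 - \frac{2 g}{12 + g}$
$a{\left(-51 \right)} - -181475 = \frac{2532 + 209 \left(-51\right)}{12 - 51} - -181475 = \frac{2532 - 10659}{-39} + 181475 = \left(- \frac{1}{39}\right) \left(-8127\right) + 181475 = \frac{2709}{13} + 181475 = \frac{2361884}{13}$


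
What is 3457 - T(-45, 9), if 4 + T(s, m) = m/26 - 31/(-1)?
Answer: 89171/26 ≈ 3429.7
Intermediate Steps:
T(s, m) = 27 + m/26 (T(s, m) = -4 + (m/26 - 31/(-1)) = -4 + (m*(1/26) - 31*(-1)) = -4 + (m/26 + 31) = -4 + (31 + m/26) = 27 + m/26)
3457 - T(-45, 9) = 3457 - (27 + (1/26)*9) = 3457 - (27 + 9/26) = 3457 - 1*711/26 = 3457 - 711/26 = 89171/26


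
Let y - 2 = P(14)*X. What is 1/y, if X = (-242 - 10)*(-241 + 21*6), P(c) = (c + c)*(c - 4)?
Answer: 1/8114402 ≈ 1.2324e-7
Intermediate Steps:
P(c) = 2*c*(-4 + c) (P(c) = (2*c)*(-4 + c) = 2*c*(-4 + c))
X = 28980 (X = -252*(-241 + 126) = -252*(-115) = 28980)
y = 8114402 (y = 2 + (2*14*(-4 + 14))*28980 = 2 + (2*14*10)*28980 = 2 + 280*28980 = 2 + 8114400 = 8114402)
1/y = 1/8114402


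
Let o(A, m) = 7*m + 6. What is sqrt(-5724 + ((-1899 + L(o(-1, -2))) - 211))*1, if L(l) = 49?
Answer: 3*I*sqrt(865) ≈ 88.233*I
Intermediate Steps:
o(A, m) = 6 + 7*m
sqrt(-5724 + ((-1899 + L(o(-1, -2))) - 211))*1 = sqrt(-5724 + ((-1899 + 49) - 211))*1 = sqrt(-5724 + (-1850 - 211))*1 = sqrt(-5724 - 2061)*1 = sqrt(-7785)*1 = (3*I*sqrt(865))*1 = 3*I*sqrt(865)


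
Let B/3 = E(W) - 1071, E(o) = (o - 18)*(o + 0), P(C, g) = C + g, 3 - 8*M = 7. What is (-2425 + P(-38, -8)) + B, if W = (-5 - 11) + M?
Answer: -15905/4 ≈ -3976.3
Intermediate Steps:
M = -½ (M = 3/8 - ⅛*7 = 3/8 - 7/8 = -½ ≈ -0.50000)
W = -33/2 (W = (-5 - 11) - ½ = -16 - ½ = -33/2 ≈ -16.500)
E(o) = o*(-18 + o) (E(o) = (-18 + o)*o = o*(-18 + o))
B = -6021/4 (B = 3*(-33*(-18 - 33/2)/2 - 1071) = 3*(-33/2*(-69/2) - 1071) = 3*(2277/4 - 1071) = 3*(-2007/4) = -6021/4 ≈ -1505.3)
(-2425 + P(-38, -8)) + B = (-2425 + (-38 - 8)) - 6021/4 = (-2425 - 46) - 6021/4 = -2471 - 6021/4 = -15905/4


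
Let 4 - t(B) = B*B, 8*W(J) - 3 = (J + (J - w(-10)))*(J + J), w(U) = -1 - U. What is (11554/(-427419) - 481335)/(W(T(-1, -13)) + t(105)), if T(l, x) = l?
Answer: 1645853887352/37673992917 ≈ 43.687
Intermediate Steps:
W(J) = 3/8 + J*(-9 + 2*J)/4 (W(J) = 3/8 + ((J + (J - (-1 - 1*(-10))))*(J + J))/8 = 3/8 + ((J + (J - (-1 + 10)))*(2*J))/8 = 3/8 + ((J + (J - 1*9))*(2*J))/8 = 3/8 + ((J + (J - 9))*(2*J))/8 = 3/8 + ((J + (-9 + J))*(2*J))/8 = 3/8 + ((-9 + 2*J)*(2*J))/8 = 3/8 + (2*J*(-9 + 2*J))/8 = 3/8 + J*(-9 + 2*J)/4)
t(B) = 4 - B**2 (t(B) = 4 - B*B = 4 - B**2)
(11554/(-427419) - 481335)/(W(T(-1, -13)) + t(105)) = (11554/(-427419) - 481335)/((3/8 + (1/2)*(-1)**2 - 9/4*(-1)) + (4 - 1*105**2)) = (11554*(-1/427419) - 481335)/((3/8 + (1/2)*1 + 9/4) + (4 - 1*11025)) = (-11554/427419 - 481335)/((3/8 + 1/2 + 9/4) + (4 - 11025)) = -205731735919/(427419*(25/8 - 11021)) = -205731735919/(427419*(-88143/8)) = -205731735919/427419*(-8/88143) = 1645853887352/37673992917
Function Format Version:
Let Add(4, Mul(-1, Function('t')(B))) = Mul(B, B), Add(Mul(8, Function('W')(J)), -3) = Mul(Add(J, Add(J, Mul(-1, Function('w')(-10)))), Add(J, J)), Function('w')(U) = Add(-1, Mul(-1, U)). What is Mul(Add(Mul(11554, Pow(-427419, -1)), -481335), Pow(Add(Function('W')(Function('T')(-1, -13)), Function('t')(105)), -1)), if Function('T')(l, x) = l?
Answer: Rational(1645853887352, 37673992917) ≈ 43.687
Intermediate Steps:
Function('W')(J) = Add(Rational(3, 8), Mul(Rational(1, 4), J, Add(-9, Mul(2, J)))) (Function('W')(J) = Add(Rational(3, 8), Mul(Rational(1, 8), Mul(Add(J, Add(J, Mul(-1, Add(-1, Mul(-1, -10))))), Add(J, J)))) = Add(Rational(3, 8), Mul(Rational(1, 8), Mul(Add(J, Add(J, Mul(-1, Add(-1, 10)))), Mul(2, J)))) = Add(Rational(3, 8), Mul(Rational(1, 8), Mul(Add(J, Add(J, Mul(-1, 9))), Mul(2, J)))) = Add(Rational(3, 8), Mul(Rational(1, 8), Mul(Add(J, Add(J, -9)), Mul(2, J)))) = Add(Rational(3, 8), Mul(Rational(1, 8), Mul(Add(J, Add(-9, J)), Mul(2, J)))) = Add(Rational(3, 8), Mul(Rational(1, 8), Mul(Add(-9, Mul(2, J)), Mul(2, J)))) = Add(Rational(3, 8), Mul(Rational(1, 8), Mul(2, J, Add(-9, Mul(2, J))))) = Add(Rational(3, 8), Mul(Rational(1, 4), J, Add(-9, Mul(2, J)))))
Function('t')(B) = Add(4, Mul(-1, Pow(B, 2))) (Function('t')(B) = Add(4, Mul(-1, Mul(B, B))) = Add(4, Mul(-1, Pow(B, 2))))
Mul(Add(Mul(11554, Pow(-427419, -1)), -481335), Pow(Add(Function('W')(Function('T')(-1, -13)), Function('t')(105)), -1)) = Mul(Add(Mul(11554, Pow(-427419, -1)), -481335), Pow(Add(Add(Rational(3, 8), Mul(Rational(1, 2), Pow(-1, 2)), Mul(Rational(-9, 4), -1)), Add(4, Mul(-1, Pow(105, 2)))), -1)) = Mul(Add(Mul(11554, Rational(-1, 427419)), -481335), Pow(Add(Add(Rational(3, 8), Mul(Rational(1, 2), 1), Rational(9, 4)), Add(4, Mul(-1, 11025))), -1)) = Mul(Add(Rational(-11554, 427419), -481335), Pow(Add(Add(Rational(3, 8), Rational(1, 2), Rational(9, 4)), Add(4, -11025)), -1)) = Mul(Rational(-205731735919, 427419), Pow(Add(Rational(25, 8), -11021), -1)) = Mul(Rational(-205731735919, 427419), Pow(Rational(-88143, 8), -1)) = Mul(Rational(-205731735919, 427419), Rational(-8, 88143)) = Rational(1645853887352, 37673992917)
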